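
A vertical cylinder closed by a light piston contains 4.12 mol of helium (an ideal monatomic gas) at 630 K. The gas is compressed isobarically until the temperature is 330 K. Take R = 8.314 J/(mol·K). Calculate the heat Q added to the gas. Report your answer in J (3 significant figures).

Q ≈ -25700 J

Isobaric: W = nRΔT = (4.12)(8.314)(-300) = -10276 J.
ΔU = nCᵥΔT with Cᵥ = 3R/2: ΔU = (4.12)(12.47)(-300) = -15414 J.
Q = ΔU + W = -15414 − 10276 = -25690 J.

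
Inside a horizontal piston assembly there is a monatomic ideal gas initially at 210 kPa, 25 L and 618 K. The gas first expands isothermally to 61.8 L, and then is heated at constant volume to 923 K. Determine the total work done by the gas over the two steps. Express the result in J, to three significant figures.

Step 1 (isothermal): W = P₁V₁ ln(V₂/V₁) = (5250) ln(61.8/25) = 4751 J.
Step 2 (isochoric): W = 0 (constant volume).
W_total = 4751 + 0 = 4751 J.

W_total ≈ 4750 J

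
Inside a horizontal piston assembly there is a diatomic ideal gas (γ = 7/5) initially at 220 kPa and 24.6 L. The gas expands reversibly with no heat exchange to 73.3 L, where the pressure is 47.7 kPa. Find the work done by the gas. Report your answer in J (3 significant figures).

W ≈ 4790 J

Adiabatic: W = (P₁V₁ − P₂V₂)/(γ − 1) with γ = 7/5.
P₁V₁ = 5412 J, P₂V₂ = 3496 J.
W = (5412 − 3496) / 0.4 = 4789 J.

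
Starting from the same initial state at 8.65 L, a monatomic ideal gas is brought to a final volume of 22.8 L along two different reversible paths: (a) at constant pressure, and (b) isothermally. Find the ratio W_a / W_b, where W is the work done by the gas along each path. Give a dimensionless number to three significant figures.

W_a / W_b ≈ 1.69

Path (a) isobaric: W = P₁(V₂ − V₁) → W_a/(P₁V₁) = 1.636.
Path (b) isothermal: W = P₁V₁ ln(V₂/V₁) → W_b/(P₁V₁) = 0.9692.
W_a / W_b = 1.636 / 0.9692 = 1.688.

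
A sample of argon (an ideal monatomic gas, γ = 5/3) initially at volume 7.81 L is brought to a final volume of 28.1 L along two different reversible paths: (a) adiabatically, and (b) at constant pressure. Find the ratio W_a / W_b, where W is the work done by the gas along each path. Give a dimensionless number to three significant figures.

W_a / W_b ≈ 0.331

Path (a) adiabatic: W = P₁V₁(1 − (V₁/V₂)^(γ−1))/(γ−1) → W_a/(P₁V₁) = 0.8612.
Path (b) isobaric: W = P₁(V₂ − V₁) → W_b/(P₁V₁) = 2.598.
W_a / W_b = 0.8612 / 2.598 = 0.3315.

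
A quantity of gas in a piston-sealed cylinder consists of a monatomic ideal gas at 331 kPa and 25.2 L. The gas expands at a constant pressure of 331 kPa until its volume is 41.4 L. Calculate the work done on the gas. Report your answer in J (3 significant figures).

Isobaric: W = P ΔV.
W = (331 kPa)(41.4 − 25.2 L) = (331)(16.2) = 5362 J.
Work on gas = −W_by = -5362 J.

W ≈ -5360 J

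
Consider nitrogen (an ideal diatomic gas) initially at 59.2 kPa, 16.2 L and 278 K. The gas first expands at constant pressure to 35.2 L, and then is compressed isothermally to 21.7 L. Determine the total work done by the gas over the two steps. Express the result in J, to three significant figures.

W_total ≈ 117 J

Step 1 (isobaric): W = PΔV = (59.2 kPa)(35.2 − 16.2 L) = 1125 J.
After step 1: P = 59.2 kPa, V = 35.2 L, T = 604 K.
Step 2 (isothermal): W = P₁V₁ ln(V₂/V₁) = (2084) ln(21.7/35.2) = -1008 J.
W_total = 1125 − 1008 = 116.8 J.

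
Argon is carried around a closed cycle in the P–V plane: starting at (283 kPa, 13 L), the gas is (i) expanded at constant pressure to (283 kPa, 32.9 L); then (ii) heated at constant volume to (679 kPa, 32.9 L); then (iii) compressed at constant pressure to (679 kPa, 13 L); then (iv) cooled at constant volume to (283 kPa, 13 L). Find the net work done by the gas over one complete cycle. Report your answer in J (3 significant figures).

Constant-volume legs do no work.
W(i) = (283)(32.9 − 13) = 5632 J; W(iii) = (679)(13 − 32.9) = -13512 J.
W_net = 5632 − 13512 = -7880 J (the counter-clockwise enclosed area).

W_net ≈ -7880 J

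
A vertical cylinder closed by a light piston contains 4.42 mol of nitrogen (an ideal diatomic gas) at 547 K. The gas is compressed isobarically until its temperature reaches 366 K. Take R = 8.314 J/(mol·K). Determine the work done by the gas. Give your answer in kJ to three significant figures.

W ≈ -6.65 kJ

Isobaric: W = P ΔV = nR ΔT.
W = (4.42)(8.314)(366 − 547) = -6651 J.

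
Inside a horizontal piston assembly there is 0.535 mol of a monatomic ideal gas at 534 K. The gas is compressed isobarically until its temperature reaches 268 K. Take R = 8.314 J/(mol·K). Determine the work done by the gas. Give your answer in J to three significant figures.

W ≈ -1180 J

Isobaric: W = P ΔV = nR ΔT.
W = (0.535)(8.314)(268 − 534) = -1183 J.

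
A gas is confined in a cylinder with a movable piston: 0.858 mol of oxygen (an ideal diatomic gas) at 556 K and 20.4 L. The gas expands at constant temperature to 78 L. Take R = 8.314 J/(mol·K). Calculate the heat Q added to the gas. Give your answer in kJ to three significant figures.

Q ≈ 5.32 kJ

Isothermal ⇒ ΔU = 0, so Q = W = nRT ln(V₂/V₁).
Q = (0.858)(8.314)(556) ln(78/20.4) = 3966 × 1.341 = 5319 J.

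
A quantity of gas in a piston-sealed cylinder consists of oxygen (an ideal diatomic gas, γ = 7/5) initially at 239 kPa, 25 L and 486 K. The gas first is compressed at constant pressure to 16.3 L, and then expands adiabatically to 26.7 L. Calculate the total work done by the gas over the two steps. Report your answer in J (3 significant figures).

W_total ≈ -335 J

Step 1 (isobaric): W = PΔV = (239 kPa)(16.3 − 25 L) = -2079 J.
After step 1: P = 239 kPa, V = 16.3 L, T = 316.9 K.
Step 2 (adiabatic): W = (P₁V₁ − P₂V₂)/(γ−1) = (3896 − 3198)/0.4 = 1745 J.
W_total = -2079 + 1745 = -334.6 J.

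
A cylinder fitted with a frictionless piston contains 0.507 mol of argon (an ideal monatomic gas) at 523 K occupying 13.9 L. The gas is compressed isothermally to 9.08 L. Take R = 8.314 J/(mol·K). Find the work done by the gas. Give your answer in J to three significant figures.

Isothermal: W = nRT ln(V₂/V₁).
W = (0.507)(8.314)(523) × ln(9.08/13.9)
  = 2205 × -0.4258
W_by_gas = -938.7 J.

W ≈ -939 J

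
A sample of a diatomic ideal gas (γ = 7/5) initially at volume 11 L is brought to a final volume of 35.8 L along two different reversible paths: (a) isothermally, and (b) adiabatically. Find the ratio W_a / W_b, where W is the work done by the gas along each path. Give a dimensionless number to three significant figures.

Path (a) isothermal: W = P₁V₁ ln(V₂/V₁) → W_a/(P₁V₁) = 1.18.
Path (b) adiabatic: W = P₁V₁(1 − (V₁/V₂)^(γ−1))/(γ−1) → W_b/(P₁V₁) = 0.9406.
W_a / W_b = 1.18 / 0.9406 = 1.255.

W_a / W_b ≈ 1.25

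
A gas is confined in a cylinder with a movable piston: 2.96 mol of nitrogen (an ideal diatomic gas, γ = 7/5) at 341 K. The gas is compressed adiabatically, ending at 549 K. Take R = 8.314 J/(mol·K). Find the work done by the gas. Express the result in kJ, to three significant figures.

W ≈ -12.8 kJ

Adiabatic ⇒ Q = 0, so W_by = −ΔU = nCᵥ(T₁ − T₂).
Cᵥ = 5R/2 = 20.79 J/(mol·K).
W = (2.96)(20.79)(341 − 549) = -12797 J.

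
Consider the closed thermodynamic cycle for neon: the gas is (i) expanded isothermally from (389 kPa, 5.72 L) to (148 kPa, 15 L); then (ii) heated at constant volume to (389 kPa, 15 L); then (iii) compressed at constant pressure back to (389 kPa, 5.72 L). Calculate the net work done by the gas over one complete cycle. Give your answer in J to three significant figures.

W_net ≈ -1460 J

Leg (i): W = PᵢVᵢ ln(V_f/Vᵢ) = (2225) ln(15/5.72) = 2145 J.
Leg (ii): W = 0.
Leg (iii): W = PΔV = (389)(5.72 − 15) = -3610 J.
W_net = 2145 − 3610 = -1465 J.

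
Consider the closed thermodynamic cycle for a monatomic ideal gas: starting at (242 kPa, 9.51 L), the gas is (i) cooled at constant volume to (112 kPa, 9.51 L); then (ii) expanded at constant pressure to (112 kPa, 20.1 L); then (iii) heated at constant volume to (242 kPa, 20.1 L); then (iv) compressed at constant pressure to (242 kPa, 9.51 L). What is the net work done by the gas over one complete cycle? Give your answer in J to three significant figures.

Constant-volume legs do no work.
W(ii) = (112)(20.1 − 9.51) = 1186 J; W(iv) = (242)(9.51 − 20.1) = -2563 J.
W_net = 1186 − 2563 = -1377 J (the counter-clockwise enclosed area).

W_net ≈ -1380 J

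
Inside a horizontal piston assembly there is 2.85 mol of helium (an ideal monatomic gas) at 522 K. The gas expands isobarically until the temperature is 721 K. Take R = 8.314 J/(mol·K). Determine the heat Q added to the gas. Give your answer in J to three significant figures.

Isobaric: W = nRΔT = (2.85)(8.314)(199) = 4715 J.
ΔU = nCᵥΔT with Cᵥ = 3R/2: ΔU = (2.85)(12.47)(199) = 7073 J.
Q = ΔU + W = 7073 + 4715 = 11788 J.

Q ≈ 11800 J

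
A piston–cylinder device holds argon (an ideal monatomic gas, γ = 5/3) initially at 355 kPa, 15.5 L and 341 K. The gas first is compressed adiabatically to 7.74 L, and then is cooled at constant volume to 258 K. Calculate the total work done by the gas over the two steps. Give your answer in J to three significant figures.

W_total ≈ -4860 J

Step 1 (adiabatic): W = (P₁V₁ − P₂V₂)/(γ−1) = (5502 − 8742)/0.667 = -4860 J.
Step 2 (isochoric): W = 0 (constant volume).
W_total = -4860 + 0 = -4860 J.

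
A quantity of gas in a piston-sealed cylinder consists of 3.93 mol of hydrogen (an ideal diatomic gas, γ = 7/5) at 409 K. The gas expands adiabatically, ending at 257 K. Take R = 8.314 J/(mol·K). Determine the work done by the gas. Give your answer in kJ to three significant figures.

Adiabatic ⇒ Q = 0, so W_by = −ΔU = nCᵥ(T₁ − T₂).
Cᵥ = 5R/2 = 20.79 J/(mol·K).
W = (3.93)(20.79)(409 − 257) = 12416 J.

W ≈ 12.4 kJ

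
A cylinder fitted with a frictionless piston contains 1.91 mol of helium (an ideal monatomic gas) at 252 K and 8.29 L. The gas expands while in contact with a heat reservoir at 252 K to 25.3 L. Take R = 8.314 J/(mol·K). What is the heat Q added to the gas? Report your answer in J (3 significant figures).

Q ≈ 4460 J

Isothermal ⇒ ΔU = 0, so Q = W = nRT ln(V₂/V₁).
Q = (1.91)(8.314)(252) ln(25.3/8.29) = 4002 × 1.116 = 4465 J.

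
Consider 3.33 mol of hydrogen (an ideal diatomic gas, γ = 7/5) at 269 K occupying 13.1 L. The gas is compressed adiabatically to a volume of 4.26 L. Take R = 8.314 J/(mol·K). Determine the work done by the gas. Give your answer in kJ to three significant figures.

Adiabatic: TV^(γ−1) = const with γ = 7/5.
T₂ = T₁ (V₁/V₂)^(γ−1) = 269 × (13.1/4.26)^0.4 = 269 × 1.567 = 421.6 K.
W_by = nCᵥ(T₁ − T₂) = (3.33)(20.79)(269 − 421.6) = -10562 J.

W ≈ -10.6 kJ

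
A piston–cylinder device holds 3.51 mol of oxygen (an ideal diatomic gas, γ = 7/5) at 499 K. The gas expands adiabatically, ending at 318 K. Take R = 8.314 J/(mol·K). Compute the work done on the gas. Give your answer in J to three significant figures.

Adiabatic ⇒ Q = 0, so W_by = −ΔU = nCᵥ(T₁ − T₂).
Cᵥ = 5R/2 = 20.79 J/(mol·K).
W = (3.51)(20.79)(499 − 318) = 13205 J.
Work on gas = −W_by = -13205 J.

W ≈ -13200 J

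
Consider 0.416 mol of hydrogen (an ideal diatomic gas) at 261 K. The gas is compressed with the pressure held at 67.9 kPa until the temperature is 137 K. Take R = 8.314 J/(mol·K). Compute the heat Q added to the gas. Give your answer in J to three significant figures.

Isobaric: W = nRΔT = (0.416)(8.314)(-124) = -428.9 J.
ΔU = nCᵥΔT with Cᵥ = 5R/2: ΔU = (0.416)(20.79)(-124) = -1072 J.
Q = ΔU + W = -1072 − 428.9 = -1501 J.

Q ≈ -1500 J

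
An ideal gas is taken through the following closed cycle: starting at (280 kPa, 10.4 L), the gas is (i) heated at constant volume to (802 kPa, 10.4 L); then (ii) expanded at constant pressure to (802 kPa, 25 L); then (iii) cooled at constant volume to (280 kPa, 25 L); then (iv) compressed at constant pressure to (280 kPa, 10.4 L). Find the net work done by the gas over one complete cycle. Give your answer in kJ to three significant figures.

W_net ≈ 7.62 kJ

Constant-volume legs do no work.
W(ii) = (802)(25 − 10.4) = 11709 J; W(iv) = (280)(10.4 − 25) = -4088 J.
W_net = 11709 − 4088 = 7621 J (the clockwise enclosed area).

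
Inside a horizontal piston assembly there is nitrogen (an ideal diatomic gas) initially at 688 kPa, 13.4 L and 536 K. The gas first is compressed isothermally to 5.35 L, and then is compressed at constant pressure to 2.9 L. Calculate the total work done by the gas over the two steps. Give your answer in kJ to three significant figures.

Step 1 (isothermal): W = P₁V₁ ln(V₂/V₁) = (9219) ln(5.35/13.4) = -8465 J.
After step 1: P = 1723 kPa, V = 5.35 L, T = 536 K.
Step 2 (isobaric): W = PΔV = (1723 kPa)(2.9 − 5.35 L) = -4222 J.
W_total = -8465 − 4222 = -12687 J.

W_total ≈ -12.7 kJ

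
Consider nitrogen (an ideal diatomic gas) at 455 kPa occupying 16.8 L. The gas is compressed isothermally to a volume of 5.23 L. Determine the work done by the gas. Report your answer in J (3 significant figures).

W ≈ -8920 J

Isothermal: W = nRT ln(V₂/V₁) = P₁V₁ ln(V₂/V₁).
P₁V₁ = (455 kPa)(16.8 L) = 7644 J.
W = 7644 × ln(5.23/16.8) = 7644 × -1.167
W_by_gas = -8920 J.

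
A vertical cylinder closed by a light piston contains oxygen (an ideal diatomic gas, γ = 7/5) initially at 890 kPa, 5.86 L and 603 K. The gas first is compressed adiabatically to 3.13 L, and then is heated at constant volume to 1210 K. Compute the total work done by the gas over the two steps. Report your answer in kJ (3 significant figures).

Step 1 (adiabatic): W = (P₁V₁ − P₂V₂)/(γ−1) = (5215 − 6702)/0.4 = -3717 J.
Step 2 (isochoric): W = 0 (constant volume).
W_total = -3717 + 0 = -3717 J.

W_total ≈ -3.72 kJ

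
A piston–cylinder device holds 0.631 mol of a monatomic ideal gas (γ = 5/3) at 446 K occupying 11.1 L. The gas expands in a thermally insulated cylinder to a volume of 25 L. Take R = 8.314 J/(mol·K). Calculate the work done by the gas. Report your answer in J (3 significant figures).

Adiabatic: TV^(γ−1) = const with γ = 5/3.
T₂ = T₁ (V₁/V₂)^(γ−1) = 446 × (11.1/25)^0.667 = 446 × 0.582 = 259.6 K.
W_by = nCᵥ(T₁ − T₂) = (0.631)(12.47)(446 − 259.6) = 1467 J.

W ≈ 1470 J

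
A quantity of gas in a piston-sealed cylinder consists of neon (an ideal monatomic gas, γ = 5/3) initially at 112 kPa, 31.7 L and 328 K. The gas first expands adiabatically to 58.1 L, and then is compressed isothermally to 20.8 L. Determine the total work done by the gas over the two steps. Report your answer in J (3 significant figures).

Step 1 (adiabatic): W = (P₁V₁ − P₂V₂)/(γ−1) = (3550 − 2371)/0.667 = 1770 J.
After step 1: P = 40.8 kPa, V = 58.1 L, T = 219 K.
Step 2 (isothermal): W = P₁V₁ ln(V₂/V₁) = (2371) ln(20.8/58.1) = -2435 J.
W_total = 1770 − 2435 = -665.5 J.

W_total ≈ -666 J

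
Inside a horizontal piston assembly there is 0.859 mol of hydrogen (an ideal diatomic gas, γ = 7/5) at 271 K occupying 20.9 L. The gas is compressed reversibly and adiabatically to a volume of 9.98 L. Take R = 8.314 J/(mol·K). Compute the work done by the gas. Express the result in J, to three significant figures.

W ≈ -1660 J

Adiabatic: TV^(γ−1) = const with γ = 7/5.
T₂ = T₁ (V₁/V₂)^(γ−1) = 271 × (20.9/9.98)^0.4 = 271 × 1.344 = 364.2 K.
W_by = nCᵥ(T₁ − T₂) = (0.859)(20.79)(271 − 364.2) = -1665 J.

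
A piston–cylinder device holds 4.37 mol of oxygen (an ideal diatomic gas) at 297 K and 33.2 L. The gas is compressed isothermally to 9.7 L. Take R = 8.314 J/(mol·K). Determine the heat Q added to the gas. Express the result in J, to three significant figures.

Q ≈ -13300 J

Isothermal ⇒ ΔU = 0, so Q = W = nRT ln(V₂/V₁).
Q = (4.37)(8.314)(297) ln(9.7/33.2) = 10791 × -1.23 = -13277 J.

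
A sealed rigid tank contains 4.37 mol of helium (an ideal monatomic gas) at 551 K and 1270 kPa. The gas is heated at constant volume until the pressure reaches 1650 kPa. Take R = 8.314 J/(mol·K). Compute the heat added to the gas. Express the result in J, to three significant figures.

Constant volume ⇒ W = 0, so Q = ΔU = nCᵥΔT with Cᵥ = 3R/2 = 12.47 J/(mol·K).
At constant V, T₂/T₁ = P₂/P₁ ⇒ ΔT = T₁(P₂/P₁ − 1) = 551·(1650/1270 − 1) = 164.9 K.
ΔU = (4.37)(12.47)(164.9) = 8985 J.

Q ≈ 8980 J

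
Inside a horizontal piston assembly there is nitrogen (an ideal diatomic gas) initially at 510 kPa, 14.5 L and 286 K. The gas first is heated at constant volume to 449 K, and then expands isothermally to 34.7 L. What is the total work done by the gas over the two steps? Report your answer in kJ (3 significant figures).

Step 1 (isochoric): W = 0 (constant volume).
After step 1: P = 800.7 kPa (V unchanged).
Step 2 (isothermal): W = P₁V₁ ln(V₂/V₁) = (11610) ln(34.7/14.5) = 10130 J.
W_total = 0 + 10130 = 10130 J.

W_total ≈ 10.1 kJ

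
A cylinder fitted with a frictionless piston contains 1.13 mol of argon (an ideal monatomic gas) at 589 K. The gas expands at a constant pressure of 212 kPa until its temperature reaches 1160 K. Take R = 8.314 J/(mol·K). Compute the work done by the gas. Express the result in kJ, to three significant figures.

W ≈ 5.36 kJ

Isobaric: W = P ΔV = nR ΔT.
W = (1.13)(8.314)(1160 − 589) = 5364 J.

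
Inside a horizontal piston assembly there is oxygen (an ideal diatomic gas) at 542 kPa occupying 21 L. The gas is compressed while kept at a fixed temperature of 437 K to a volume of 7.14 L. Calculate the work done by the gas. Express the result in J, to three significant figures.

W ≈ -12300 J

Isothermal: W = nRT ln(V₂/V₁) = P₁V₁ ln(V₂/V₁).
P₁V₁ = (542 kPa)(21 L) = 11382 J.
W = 11382 × ln(7.14/21) = 11382 × -1.079
W_by_gas = -12279 J.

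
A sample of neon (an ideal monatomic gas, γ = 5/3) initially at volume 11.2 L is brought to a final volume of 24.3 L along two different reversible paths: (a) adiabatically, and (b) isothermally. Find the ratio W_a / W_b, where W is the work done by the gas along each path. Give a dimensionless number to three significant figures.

W_a / W_b ≈ 0.781

Path (a) adiabatic: W = P₁V₁(1 − (V₁/V₂)^(γ−1))/(γ−1) → W_a/(P₁V₁) = 0.605.
Path (b) isothermal: W = P₁V₁ ln(V₂/V₁) → W_b/(P₁V₁) = 0.7746.
W_a / W_b = 0.605 / 0.7746 = 0.7811.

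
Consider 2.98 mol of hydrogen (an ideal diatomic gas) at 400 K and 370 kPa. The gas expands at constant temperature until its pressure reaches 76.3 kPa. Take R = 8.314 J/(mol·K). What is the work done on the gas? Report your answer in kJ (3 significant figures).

Isothermal process: W = nRT ln(V₂/V₁) = nRT ln(P₁/P₂).
W = (2.98)(8.314)(400) × ln(370/76.3)
  = 9910 × ln(4.849) = 9910 × 1.579
W_by_gas = 15647 J; work on gas = −W_by = -15647 J.

W ≈ -15.6 kJ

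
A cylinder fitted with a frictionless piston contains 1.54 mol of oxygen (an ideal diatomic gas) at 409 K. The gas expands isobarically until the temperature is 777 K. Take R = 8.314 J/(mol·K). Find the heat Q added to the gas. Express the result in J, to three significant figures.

Q ≈ 16500 J

Isobaric: W = nRΔT = (1.54)(8.314)(368) = 4712 J.
ΔU = nCᵥΔT with Cᵥ = 5R/2: ΔU = (1.54)(20.79)(368) = 11779 J.
Q = ΔU + W = 11779 + 4712 = 16491 J.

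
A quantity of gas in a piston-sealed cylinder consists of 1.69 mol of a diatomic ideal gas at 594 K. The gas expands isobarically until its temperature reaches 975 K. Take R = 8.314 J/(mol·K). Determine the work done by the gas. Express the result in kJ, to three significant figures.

Isobaric: W = P ΔV = nR ΔT.
W = (1.69)(8.314)(975 − 594) = 5353 J.

W ≈ 5.35 kJ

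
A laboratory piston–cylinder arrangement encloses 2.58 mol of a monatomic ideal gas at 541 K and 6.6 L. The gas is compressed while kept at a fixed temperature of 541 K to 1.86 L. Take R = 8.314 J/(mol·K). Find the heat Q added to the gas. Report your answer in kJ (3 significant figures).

Isothermal ⇒ ΔU = 0, so Q = W = nRT ln(V₂/V₁).
Q = (2.58)(8.314)(541) ln(1.86/6.6) = 11605 × -1.266 = -14697 J.

Q ≈ -14.7 kJ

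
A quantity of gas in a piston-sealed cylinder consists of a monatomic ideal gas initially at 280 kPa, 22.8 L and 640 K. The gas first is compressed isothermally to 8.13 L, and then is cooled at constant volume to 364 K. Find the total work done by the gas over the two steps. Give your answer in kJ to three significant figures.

W_total ≈ -6.58 kJ

Step 1 (isothermal): W = P₁V₁ ln(V₂/V₁) = (6384) ln(8.13/22.8) = -6583 J.
Step 2 (isochoric): W = 0 (constant volume).
W_total = -6583 + 0 = -6583 J.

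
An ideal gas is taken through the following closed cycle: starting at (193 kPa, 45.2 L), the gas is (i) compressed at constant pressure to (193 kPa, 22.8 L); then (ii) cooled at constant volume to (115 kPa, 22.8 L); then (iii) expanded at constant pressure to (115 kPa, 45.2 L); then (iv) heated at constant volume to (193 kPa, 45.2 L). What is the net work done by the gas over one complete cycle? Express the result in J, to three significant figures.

W_net ≈ -1750 J

Constant-volume legs do no work.
W(i) = (193)(22.8 − 45.2) = -4323 J; W(iii) = (115)(45.2 − 22.8) = 2576 J.
W_net = -4323 + 2576 = -1747 J (the counter-clockwise enclosed area).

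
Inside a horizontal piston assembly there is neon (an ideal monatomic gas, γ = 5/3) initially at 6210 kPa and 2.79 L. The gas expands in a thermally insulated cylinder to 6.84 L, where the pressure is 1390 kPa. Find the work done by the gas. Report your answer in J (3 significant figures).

W ≈ 11700 J

Adiabatic: W = (P₁V₁ − P₂V₂)/(γ − 1) with γ = 5/3.
P₁V₁ = 17326 J, P₂V₂ = 9508 J.
W = (17326 − 9508) / 0.6667 = 11727 J.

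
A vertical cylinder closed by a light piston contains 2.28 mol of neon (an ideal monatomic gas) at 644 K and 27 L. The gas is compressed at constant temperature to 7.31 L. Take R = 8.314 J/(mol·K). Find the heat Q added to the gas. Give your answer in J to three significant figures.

Isothermal ⇒ ΔU = 0, so Q = W = nRT ln(V₂/V₁).
Q = (2.28)(8.314)(644) ln(7.31/27) = 12208 × -1.307 = -15950 J.

Q ≈ -16000 J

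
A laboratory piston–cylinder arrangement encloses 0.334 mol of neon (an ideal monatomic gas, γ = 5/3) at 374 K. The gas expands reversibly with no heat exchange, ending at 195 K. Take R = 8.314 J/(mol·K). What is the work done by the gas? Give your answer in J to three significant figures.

W ≈ 746 J

Adiabatic ⇒ Q = 0, so W_by = −ΔU = nCᵥ(T₁ − T₂).
Cᵥ = 3R/2 = 12.47 J/(mol·K).
W = (0.334)(12.47)(374 − 195) = 745.6 J.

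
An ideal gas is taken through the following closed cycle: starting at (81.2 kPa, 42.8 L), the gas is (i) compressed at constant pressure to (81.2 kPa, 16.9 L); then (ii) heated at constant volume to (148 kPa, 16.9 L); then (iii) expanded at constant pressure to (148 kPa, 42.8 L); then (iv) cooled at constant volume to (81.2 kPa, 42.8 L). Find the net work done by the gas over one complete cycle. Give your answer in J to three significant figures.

W_net ≈ 1730 J

Constant-volume legs do no work.
W(i) = (81.2)(16.9 − 42.8) = -2103 J; W(iii) = (148)(42.8 − 16.9) = 3833 J.
W_net = -2103 + 3833 = 1730 J (the clockwise enclosed area).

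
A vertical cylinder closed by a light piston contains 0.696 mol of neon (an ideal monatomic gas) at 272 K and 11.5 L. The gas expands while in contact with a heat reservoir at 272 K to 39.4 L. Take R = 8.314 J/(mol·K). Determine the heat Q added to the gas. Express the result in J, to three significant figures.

Q ≈ 1940 J

Isothermal ⇒ ΔU = 0, so Q = W = nRT ln(V₂/V₁).
Q = (0.696)(8.314)(272) ln(39.4/11.5) = 1574 × 1.231 = 1938 J.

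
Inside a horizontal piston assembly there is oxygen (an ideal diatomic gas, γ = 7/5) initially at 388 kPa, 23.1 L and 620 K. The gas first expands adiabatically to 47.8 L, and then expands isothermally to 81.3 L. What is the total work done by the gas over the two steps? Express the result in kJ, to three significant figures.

W_total ≈ 9.21 kJ

Step 1 (adiabatic): W = (P₁V₁ − P₂V₂)/(γ−1) = (8963 − 6701)/0.4 = 5655 J.
After step 1: P = 140.2 kPa, V = 47.8 L, T = 463.5 K.
Step 2 (isothermal): W = P₁V₁ ln(V₂/V₁) = (6701) ln(81.3/47.8) = 3559 J.
W_total = 5655 + 3559 = 9214 J.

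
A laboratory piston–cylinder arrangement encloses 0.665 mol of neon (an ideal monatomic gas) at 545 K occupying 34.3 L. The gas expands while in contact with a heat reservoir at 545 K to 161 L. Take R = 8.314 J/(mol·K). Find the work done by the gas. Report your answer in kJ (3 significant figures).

Isothermal: W = nRT ln(V₂/V₁).
W = (0.665)(8.314)(545) × ln(161/34.3)
  = 3013 × 1.546
W_by_gas = 4659 J.

W ≈ 4.66 kJ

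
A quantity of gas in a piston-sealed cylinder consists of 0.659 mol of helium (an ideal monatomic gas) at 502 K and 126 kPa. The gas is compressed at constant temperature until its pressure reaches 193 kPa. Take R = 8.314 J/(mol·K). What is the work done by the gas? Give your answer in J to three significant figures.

Isothermal process: W = nRT ln(V₂/V₁) = nRT ln(P₁/P₂).
W = (0.659)(8.314)(502) × ln(126/193)
  = 2750 × ln(0.6528) = 2750 × -0.4264
W_by_gas = -1173 J.

W ≈ -1170 J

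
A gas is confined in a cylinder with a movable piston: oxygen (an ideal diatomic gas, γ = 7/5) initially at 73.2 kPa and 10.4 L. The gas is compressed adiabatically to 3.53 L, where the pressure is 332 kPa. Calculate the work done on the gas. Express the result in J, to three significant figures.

W ≈ 1030 J

Adiabatic: W = (P₁V₁ − P₂V₂)/(γ − 1) with γ = 7/5.
P₁V₁ = 761.3 J, P₂V₂ = 1172 J.
W = (761.3 − 1172) / 0.4 = -1027 J.
Work on gas = −W_by = 1027 J.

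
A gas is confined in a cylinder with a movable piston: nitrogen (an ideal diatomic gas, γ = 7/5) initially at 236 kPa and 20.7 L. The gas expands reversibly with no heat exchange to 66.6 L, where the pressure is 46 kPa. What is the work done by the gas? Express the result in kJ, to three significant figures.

Adiabatic: W = (P₁V₁ − P₂V₂)/(γ − 1) with γ = 7/5.
P₁V₁ = 4885 J, P₂V₂ = 3064 J.
W = (4885 − 3064) / 0.4 = 4554 J.

W ≈ 4.55 kJ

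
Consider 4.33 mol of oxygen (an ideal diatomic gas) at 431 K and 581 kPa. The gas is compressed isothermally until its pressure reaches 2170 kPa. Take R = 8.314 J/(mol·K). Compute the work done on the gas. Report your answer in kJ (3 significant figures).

W ≈ 20.4 kJ

Isothermal process: W = nRT ln(V₂/V₁) = nRT ln(P₁/P₂).
W = (4.33)(8.314)(431) × ln(581/2170)
  = 15516 × ln(0.2677) = 15516 × -1.318
W_by_gas = -20446 J; work on gas = −W_by = 20446 J.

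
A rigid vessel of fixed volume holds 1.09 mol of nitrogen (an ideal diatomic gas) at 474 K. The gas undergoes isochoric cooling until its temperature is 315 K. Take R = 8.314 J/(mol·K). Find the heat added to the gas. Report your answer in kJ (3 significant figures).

Constant volume ⇒ W = 0, so Q = ΔU = nCᵥΔT with Cᵥ = 5R/2 = 20.79 J/(mol·K).
ΔU = (1.09)(20.79)(315 − 474) = -3602 J.

Q ≈ -3.60 kJ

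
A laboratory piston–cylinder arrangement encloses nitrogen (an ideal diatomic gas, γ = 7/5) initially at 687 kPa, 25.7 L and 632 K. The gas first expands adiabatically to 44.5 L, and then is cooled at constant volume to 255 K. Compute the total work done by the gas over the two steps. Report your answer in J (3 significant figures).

Step 1 (adiabatic): W = (P₁V₁ − P₂V₂)/(γ−1) = (17656 − 14175)/0.4 = 8703 J.
Step 2 (isochoric): W = 0 (constant volume).
W_total = 8703 + 0 = 8703 J.

W_total ≈ 8700 J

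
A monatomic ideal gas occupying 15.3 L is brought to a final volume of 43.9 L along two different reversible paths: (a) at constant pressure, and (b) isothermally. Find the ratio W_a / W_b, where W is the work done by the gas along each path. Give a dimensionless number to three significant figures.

W_a / W_b ≈ 1.77

Path (a) isobaric: W = P₁(V₂ − V₁) → W_a/(P₁V₁) = 1.869.
Path (b) isothermal: W = P₁V₁ ln(V₂/V₁) → W_b/(P₁V₁) = 1.054.
W_a / W_b = 1.869 / 1.054 = 1.773.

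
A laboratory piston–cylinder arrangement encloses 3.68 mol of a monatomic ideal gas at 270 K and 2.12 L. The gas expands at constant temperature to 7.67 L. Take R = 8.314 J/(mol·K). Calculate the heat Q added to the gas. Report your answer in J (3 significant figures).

Q ≈ 10600 J

Isothermal ⇒ ΔU = 0, so Q = W = nRT ln(V₂/V₁).
Q = (3.68)(8.314)(270) ln(7.67/2.12) = 8261 × 1.286 = 10623 J.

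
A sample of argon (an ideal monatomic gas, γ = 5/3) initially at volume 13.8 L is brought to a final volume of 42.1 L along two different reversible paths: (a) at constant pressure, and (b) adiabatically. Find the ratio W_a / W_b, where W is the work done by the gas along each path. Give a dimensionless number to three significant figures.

Path (a) isobaric: W = P₁(V₂ − V₁) → W_a/(P₁V₁) = 2.051.
Path (b) adiabatic: W = P₁V₁(1 − (V₁/V₂)^(γ−1))/(γ−1) → W_b/(P₁V₁) = 0.7869.
W_a / W_b = 2.051 / 0.7869 = 2.606.

W_a / W_b ≈ 2.61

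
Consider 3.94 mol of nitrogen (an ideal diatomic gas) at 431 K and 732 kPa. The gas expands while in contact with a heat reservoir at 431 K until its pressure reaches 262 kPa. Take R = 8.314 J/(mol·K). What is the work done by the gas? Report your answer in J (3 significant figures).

Isothermal process: W = nRT ln(V₂/V₁) = nRT ln(P₁/P₂).
W = (3.94)(8.314)(431) × ln(732/262)
  = 14118 × ln(2.794) = 14118 × 1.027
W_by_gas = 14506 J.

W ≈ 14500 J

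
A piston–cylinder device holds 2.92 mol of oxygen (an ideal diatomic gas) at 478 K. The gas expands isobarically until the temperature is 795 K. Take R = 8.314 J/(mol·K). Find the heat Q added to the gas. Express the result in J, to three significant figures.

Q ≈ 26900 J

Isobaric: W = nRΔT = (2.92)(8.314)(317) = 7696 J.
ΔU = nCᵥΔT with Cᵥ = 5R/2: ΔU = (2.92)(20.79)(317) = 19239 J.
Q = ΔU + W = 19239 + 7696 = 26935 J.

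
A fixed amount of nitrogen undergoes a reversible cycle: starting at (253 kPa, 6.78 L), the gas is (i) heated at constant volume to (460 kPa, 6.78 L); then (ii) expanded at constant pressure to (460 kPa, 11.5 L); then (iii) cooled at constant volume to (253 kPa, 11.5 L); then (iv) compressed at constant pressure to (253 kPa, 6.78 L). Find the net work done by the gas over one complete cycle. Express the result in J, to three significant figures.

W_net ≈ 977 J

Constant-volume legs do no work.
W(ii) = (460)(11.5 − 6.78) = 2171 J; W(iv) = (253)(6.78 − 11.5) = -1194 J.
W_net = 2171 − 1194 = 977 J (the clockwise enclosed area).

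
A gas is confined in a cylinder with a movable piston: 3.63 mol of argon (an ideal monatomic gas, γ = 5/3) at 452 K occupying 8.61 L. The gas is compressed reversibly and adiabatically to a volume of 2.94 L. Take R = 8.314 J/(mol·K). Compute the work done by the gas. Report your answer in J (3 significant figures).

Adiabatic: TV^(γ−1) = const with γ = 5/3.
T₂ = T₁ (V₁/V₂)^(γ−1) = 452 × (8.61/2.94)^0.667 = 452 × 2.047 = 925.2 K.
W_by = nCᵥ(T₁ − T₂) = (3.63)(12.47)(452 − 925.2) = -21422 J.

W ≈ -21400 J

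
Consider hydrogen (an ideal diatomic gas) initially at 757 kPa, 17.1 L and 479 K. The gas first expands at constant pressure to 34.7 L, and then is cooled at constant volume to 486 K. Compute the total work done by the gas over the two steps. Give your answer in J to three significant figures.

Step 1 (isobaric): W = PΔV = (757 kPa)(34.7 − 17.1 L) = 13323 J.
Step 2 (isochoric): W = 0 (constant volume).
W_total = 13323 + 0 = 13323 J.

W_total ≈ 13300 J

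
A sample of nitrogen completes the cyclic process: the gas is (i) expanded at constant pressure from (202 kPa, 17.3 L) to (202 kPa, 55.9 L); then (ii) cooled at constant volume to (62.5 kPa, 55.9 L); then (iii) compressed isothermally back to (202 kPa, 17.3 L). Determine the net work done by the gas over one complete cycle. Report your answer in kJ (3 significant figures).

Leg (i): W = PΔV = (202)(55.9 − 17.3) = 7797 J.
Leg (ii): W = 0.
Leg (iii): W = PᵢVᵢ ln(V_f/Vᵢ) = (3494) ln(17.3/55.9) = -4098 J.
W_net = 7797 − 4098 = 3700 J.

W_net ≈ 3.70 kJ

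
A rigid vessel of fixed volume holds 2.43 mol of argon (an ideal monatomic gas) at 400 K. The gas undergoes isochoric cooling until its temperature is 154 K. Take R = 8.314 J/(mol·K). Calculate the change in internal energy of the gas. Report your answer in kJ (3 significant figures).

Constant volume ⇒ W = 0, so Q = ΔU = nCᵥΔT with Cᵥ = 3R/2 = 12.47 J/(mol·K).
ΔU = (2.43)(12.47)(154 − 400) = -7455 J.

ΔU ≈ -7.45 kJ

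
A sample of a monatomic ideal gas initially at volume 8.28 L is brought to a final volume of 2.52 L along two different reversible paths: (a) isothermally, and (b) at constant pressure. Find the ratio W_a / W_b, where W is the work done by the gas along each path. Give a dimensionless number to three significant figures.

Path (a) isothermal: W = P₁V₁ ln(V₂/V₁) → W_a/(P₁V₁) = -1.19.
Path (b) isobaric: W = P₁(V₂ − V₁) → W_b/(P₁V₁) = -0.6957.
W_a / W_b = -1.19 / -0.6957 = 1.71.

W_a / W_b ≈ 1.71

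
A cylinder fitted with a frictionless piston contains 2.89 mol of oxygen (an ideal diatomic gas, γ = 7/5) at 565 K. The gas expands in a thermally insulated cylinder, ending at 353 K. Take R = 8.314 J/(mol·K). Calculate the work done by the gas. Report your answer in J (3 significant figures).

Adiabatic ⇒ Q = 0, so W_by = −ΔU = nCᵥ(T₁ − T₂).
Cᵥ = 5R/2 = 20.79 J/(mol·K).
W = (2.89)(20.79)(565 − 353) = 12735 J.

W ≈ 12700 J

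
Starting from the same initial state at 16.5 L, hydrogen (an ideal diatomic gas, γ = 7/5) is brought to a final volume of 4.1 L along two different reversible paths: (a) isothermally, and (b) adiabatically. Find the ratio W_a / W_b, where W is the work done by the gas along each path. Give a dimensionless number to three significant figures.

Path (a) isothermal: W = P₁V₁ ln(V₂/V₁) → W_a/(P₁V₁) = -1.392.
Path (b) adiabatic: W = P₁V₁(1 − (V₁/V₂)^(γ−1))/(γ−1) → W_b/(P₁V₁) = -1.863.
W_a / W_b = -1.392 / -1.863 = 0.7472.

W_a / W_b ≈ 0.747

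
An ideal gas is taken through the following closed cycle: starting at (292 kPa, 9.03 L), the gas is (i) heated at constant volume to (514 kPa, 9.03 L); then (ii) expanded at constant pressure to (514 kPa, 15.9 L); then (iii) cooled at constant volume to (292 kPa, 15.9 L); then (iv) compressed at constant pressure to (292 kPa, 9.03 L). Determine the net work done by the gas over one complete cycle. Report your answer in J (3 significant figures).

W_net ≈ 1530 J

Constant-volume legs do no work.
W(ii) = (514)(15.9 − 9.03) = 3531 J; W(iv) = (292)(9.03 − 15.9) = -2006 J.
W_net = 3531 − 2006 = 1525 J (the clockwise enclosed area).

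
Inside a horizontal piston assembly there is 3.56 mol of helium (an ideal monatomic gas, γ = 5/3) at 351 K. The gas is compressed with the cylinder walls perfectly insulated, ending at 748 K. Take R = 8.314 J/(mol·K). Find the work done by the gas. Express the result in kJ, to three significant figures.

W ≈ -17.6 kJ

Adiabatic ⇒ Q = 0, so W_by = −ΔU = nCᵥ(T₁ − T₂).
Cᵥ = 3R/2 = 12.47 J/(mol·K).
W = (3.56)(12.47)(351 − 748) = -17626 J.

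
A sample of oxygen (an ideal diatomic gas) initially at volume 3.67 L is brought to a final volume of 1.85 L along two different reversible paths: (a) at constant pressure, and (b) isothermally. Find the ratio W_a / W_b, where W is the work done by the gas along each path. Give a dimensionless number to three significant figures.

W_a / W_b ≈ 0.724

Path (a) isobaric: W = P₁(V₂ − V₁) → W_a/(P₁V₁) = -0.4959.
Path (b) isothermal: W = P₁V₁ ln(V₂/V₁) → W_b/(P₁V₁) = -0.685.
W_a / W_b = -0.4959 / -0.685 = 0.724.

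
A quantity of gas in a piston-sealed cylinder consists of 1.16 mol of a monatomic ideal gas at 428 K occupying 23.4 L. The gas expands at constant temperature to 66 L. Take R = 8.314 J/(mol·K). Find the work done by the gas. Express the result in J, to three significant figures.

Isothermal: W = nRT ln(V₂/V₁).
W = (1.16)(8.314)(428) × ln(66/23.4)
  = 4128 × 1.037
W_by_gas = 4280 J.

W ≈ 4280 J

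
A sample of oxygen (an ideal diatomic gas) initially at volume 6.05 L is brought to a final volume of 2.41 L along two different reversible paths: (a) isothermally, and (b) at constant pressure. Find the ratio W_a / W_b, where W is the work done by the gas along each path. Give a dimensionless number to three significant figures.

Path (a) isothermal: W = P₁V₁ ln(V₂/V₁) → W_a/(P₁V₁) = -0.9204.
Path (b) isobaric: W = P₁(V₂ − V₁) → W_b/(P₁V₁) = -0.6017.
W_a / W_b = -0.9204 / -0.6017 = 1.53.

W_a / W_b ≈ 1.53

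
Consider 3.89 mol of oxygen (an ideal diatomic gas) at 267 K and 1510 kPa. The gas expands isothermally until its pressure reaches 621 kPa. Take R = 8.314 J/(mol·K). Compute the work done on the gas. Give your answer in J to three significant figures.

W ≈ -7670 J

Isothermal process: W = nRT ln(V₂/V₁) = nRT ln(P₁/P₂).
W = (3.89)(8.314)(267) × ln(1510/621)
  = 8635 × ln(2.432) = 8635 × 0.8885
W_by_gas = 7673 J; work on gas = −W_by = -7673 J.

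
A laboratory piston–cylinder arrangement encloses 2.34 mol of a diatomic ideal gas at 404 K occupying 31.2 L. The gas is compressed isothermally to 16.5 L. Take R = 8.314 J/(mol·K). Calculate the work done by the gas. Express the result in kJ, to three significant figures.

Isothermal: W = nRT ln(V₂/V₁).
W = (2.34)(8.314)(404) × ln(16.5/31.2)
  = 7860 × -0.6371
W_by_gas = -5007 J.

W ≈ -5.01 kJ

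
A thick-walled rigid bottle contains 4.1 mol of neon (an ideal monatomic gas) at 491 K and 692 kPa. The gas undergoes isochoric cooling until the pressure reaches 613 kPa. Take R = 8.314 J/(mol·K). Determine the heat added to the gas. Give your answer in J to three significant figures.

Q ≈ -2870 J

Constant volume ⇒ W = 0, so Q = ΔU = nCᵥΔT with Cᵥ = 3R/2 = 12.47 J/(mol·K).
At constant V, T₂/T₁ = P₂/P₁ ⇒ ΔT = T₁(P₂/P₁ − 1) = 491·(613/692 − 1) = -56.05 K.
ΔU = (4.1)(12.47)(-56.05) = -2866 J.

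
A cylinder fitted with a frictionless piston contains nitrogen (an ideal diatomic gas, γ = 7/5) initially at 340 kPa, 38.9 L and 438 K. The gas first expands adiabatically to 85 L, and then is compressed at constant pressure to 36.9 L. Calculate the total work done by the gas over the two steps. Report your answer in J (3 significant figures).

W_total ≈ 3400 J

Step 1 (adiabatic): W = (P₁V₁ − P₂V₂)/(γ−1) = (13226 − 9675)/0.4 = 8878 J.
After step 1: P = 113.8 kPa, V = 85 L, T = 320.4 K.
Step 2 (isobaric): W = PΔV = (113.8 kPa)(36.9 − 85 L) = -5475 J.
W_total = 8878 − 5475 = 3403 J.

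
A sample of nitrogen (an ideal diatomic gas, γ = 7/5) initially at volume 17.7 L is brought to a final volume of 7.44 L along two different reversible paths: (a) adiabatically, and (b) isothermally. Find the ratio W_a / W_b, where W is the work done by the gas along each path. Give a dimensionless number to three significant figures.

W_a / W_b ≈ 1.20

Path (a) adiabatic: W = P₁V₁(1 − (V₁/V₂)^(γ−1))/(γ−1) → W_a/(P₁V₁) = -1.036.
Path (b) isothermal: W = P₁V₁ ln(V₂/V₁) → W_b/(P₁V₁) = -0.8667.
W_a / W_b = -1.036 / -0.8667 = 1.195.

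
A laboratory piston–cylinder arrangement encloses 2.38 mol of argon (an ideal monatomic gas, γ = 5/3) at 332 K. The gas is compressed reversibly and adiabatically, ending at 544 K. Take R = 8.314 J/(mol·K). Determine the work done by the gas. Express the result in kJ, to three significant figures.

Adiabatic ⇒ Q = 0, so W_by = −ΔU = nCᵥ(T₁ − T₂).
Cᵥ = 3R/2 = 12.47 J/(mol·K).
W = (2.38)(12.47)(332 − 544) = -6292 J.

W ≈ -6.29 kJ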